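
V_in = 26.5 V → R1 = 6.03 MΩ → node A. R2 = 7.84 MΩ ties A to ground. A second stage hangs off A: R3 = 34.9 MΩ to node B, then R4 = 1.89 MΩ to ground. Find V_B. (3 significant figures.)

Looking into the second stage from A: R3 + R4 = 36.79 MΩ appears in parallel with R2.
R2 ‖ (R3+R4) = 6.463 MΩ.
So V_A = 26.5 × 0.5173 = 13.71 V.
Stage 2 is unloaded, so V_B = V_A · R4/(R3+R4) = 13.71 × 1.89/36.79 = 0.7043 V.

V_B ≈ 0.704 V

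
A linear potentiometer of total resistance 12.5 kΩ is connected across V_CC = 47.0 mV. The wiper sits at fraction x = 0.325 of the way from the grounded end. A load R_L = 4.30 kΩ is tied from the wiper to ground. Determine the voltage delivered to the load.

V_out ≈ 9.33 mV

The pot divides into 8.438 kΩ above the wiper and 4.062 kΩ below.
Lower segment in parallel with the load: 4.062 ‖ 4.30 = 2.089 kΩ.
V_out = 47.0 × 2.089/(8.438 + 2.089) = 9.327 mV.
(Unloaded: V_out = x·V_CC = 15.3 mV.)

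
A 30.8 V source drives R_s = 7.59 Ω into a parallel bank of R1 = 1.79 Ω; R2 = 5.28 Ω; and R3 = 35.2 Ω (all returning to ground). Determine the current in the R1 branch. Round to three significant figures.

Equivalent of the parallel group: R_p = 1.288 Ω.
V_A by voltage divider: V_A = 30.8 × 1.288/(7.59 + 1.288) = 4.468 V.
Branch current I = V_A/R1 = 4.468/1.79 = 2.496 A.

I ≈ 2.50 A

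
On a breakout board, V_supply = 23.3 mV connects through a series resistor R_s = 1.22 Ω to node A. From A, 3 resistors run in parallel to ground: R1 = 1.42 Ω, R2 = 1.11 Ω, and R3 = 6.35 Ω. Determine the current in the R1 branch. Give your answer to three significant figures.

Combine the parallel branches: R_p = (1/1.42 + 1/1.11 + 1/6.35)⁻¹ = 0.5673 Ω.
Node voltage V_A = V_supply · R_p/(R_s + R_p) = 23.3 × 0.3174 = 7.396 mV.
I(R1) = V_A / R1 = 7.396/1.42 = 5.208 mA.

I ≈ 5.21 mA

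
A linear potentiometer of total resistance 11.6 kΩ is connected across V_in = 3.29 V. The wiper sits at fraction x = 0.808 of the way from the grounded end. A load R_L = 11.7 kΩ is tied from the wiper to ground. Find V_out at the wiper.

The pot divides into 2.227 kΩ above the wiper and 9.373 kΩ below.
R_L loads the lower segment: effective lower R = 5.204 kΩ.
Loaded-divider output: V_out = 3.29 × 0.7003 = 2.304 V.

V_out ≈ 2.30 V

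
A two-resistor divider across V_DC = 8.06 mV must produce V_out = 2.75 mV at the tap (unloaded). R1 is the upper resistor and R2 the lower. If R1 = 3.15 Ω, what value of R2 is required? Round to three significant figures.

R2 ≈ 1.63 Ω

Required fraction k = V_out/V_DC = 0.3412.
So R2 = R1 · V_out/(V_DC − V_out) = 3.15 × 2.75/(8.06 − 2.75) = 3.15 × 0.5179 = 1.631 Ω.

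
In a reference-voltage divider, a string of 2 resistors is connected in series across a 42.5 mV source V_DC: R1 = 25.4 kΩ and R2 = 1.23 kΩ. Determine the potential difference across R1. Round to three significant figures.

Total series resistance ΣR = 25.4 + 1.23 = 26.63 kΩ.
By the voltage-divider rule, V = 42.5 × 25.40/26.63 = 40.54 mV.

V ≈ 40.5 mV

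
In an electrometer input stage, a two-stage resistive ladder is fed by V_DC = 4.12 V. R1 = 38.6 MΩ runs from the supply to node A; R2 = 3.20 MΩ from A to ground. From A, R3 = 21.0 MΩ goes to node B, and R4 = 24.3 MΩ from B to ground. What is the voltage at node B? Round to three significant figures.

V_B ≈ 0.159 V

Looking into the second stage from A: R3 + R4 = 45.30 MΩ appears in parallel with R2.
Effective lower resistance at A: R2 ‖ 45.30 = 2.989 MΩ.
V_A = 4.12 × 2.989/(38.6 + 2.989) = 0.2961 V.
Stage 2 is unloaded, so V_B = V_A · R4/(R3+R4) = 0.2961 × 24.3/45.30 = 0.1588 V.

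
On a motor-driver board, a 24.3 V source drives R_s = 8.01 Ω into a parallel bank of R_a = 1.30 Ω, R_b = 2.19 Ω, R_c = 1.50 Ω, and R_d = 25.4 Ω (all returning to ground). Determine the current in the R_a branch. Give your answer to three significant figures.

Parallel bank: R_p = 1/(1/1.30 + 1/2.19 + 1/1.50 + 1/25.4) = 0.5176 Ω.
V_A = 24.3 × 0.5176/8.528 = 1.475 V.
I(R_a) = V_A / R_a = 1.475/1.30 = 1.135 A.

I ≈ 1.13 A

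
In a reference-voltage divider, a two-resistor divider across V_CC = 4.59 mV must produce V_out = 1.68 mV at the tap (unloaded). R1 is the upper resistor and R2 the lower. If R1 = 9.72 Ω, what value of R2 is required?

R2 ≈ 5.61 Ω

The divider ratio is R2/(R1+R2) = 1.68/4.59 = 0.3660.
Rearranging, R2 = R1·k/(1−k) = 9.72 × 0.5773 = 5.612 Ω.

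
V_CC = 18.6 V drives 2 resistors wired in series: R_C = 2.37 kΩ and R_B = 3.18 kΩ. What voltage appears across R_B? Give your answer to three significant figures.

ΣR = 2.37 + 3.18 = 5.550 kΩ.
By the voltage-divider rule, V = 18.6 × 3.180/5.550 = 10.66 V.

V ≈ 10.7 V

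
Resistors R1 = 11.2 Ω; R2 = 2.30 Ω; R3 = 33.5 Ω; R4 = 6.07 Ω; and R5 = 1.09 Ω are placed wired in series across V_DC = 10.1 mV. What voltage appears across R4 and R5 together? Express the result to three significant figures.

V ≈ 1.34 mV

Total series resistance ΣR = 11.2 + 2.30 + 33.5 + 6.07 + 1.09 = 54.16 Ω.
R_{R4..R5} = 6.07 + 1.09 = 7.160 Ω.
Voltage divider: V = V_DC · (7.160 / 54.16) = 10.1 × 0.1322 = 1.335 mV.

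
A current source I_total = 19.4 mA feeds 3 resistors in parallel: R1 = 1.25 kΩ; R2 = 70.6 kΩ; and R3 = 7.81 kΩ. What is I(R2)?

Total conductance ΣG = 1/1.25 + 1/70.6 + 1/7.81 = 0.9422 (units of 1/kΩ).
Current divider: I(R2) = I_total · G_k/ΣG = 19.4 × (0.01416/0.9422) = 19.4 × 0.01503 = 0.2916 mA.

I ≈ 0.292 mA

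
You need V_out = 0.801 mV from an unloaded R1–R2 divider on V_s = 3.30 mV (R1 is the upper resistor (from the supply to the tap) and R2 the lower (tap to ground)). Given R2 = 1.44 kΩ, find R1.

R1 ≈ 4.49 kΩ

V_out/V_s = R2/(R1+R2) = 0.2427.
So R1 = R2 · (V_s/V_out − 1) = 1.44 × (3.30/0.801 − 1) = 1.44 × 3.120 = 4.493 kΩ.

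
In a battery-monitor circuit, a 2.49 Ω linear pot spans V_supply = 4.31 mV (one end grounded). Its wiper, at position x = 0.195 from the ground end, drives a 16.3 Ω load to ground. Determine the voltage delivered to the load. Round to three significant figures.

V_out ≈ 0.821 mV

The pot divides into 2.004 Ω above the wiper and 0.4856 Ω below.
Lower segment in parallel with the load: 0.4856 ‖ 16.3 = 0.4715 Ω.
V_out = 4.31 × 0.4715/(2.004 + 0.4715) = 0.8208 mV.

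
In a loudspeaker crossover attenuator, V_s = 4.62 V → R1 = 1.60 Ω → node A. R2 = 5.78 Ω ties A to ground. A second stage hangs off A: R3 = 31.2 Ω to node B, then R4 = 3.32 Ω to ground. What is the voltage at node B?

The second stage (R3 + R4 = 34.52 Ω) loads node A in parallel with R2.
Effective lower resistance at A: R2 ‖ 34.52 = 4.951 Ω.
V_A = 4.62 × 4.951/(1.60 + 4.951) = 3.492 V.
V_B = V_A × 0.09618 = 0.3358 V.

V_B ≈ 0.336 V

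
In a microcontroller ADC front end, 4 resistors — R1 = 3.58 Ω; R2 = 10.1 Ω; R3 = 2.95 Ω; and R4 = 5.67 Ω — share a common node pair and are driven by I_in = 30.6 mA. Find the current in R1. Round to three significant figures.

Conductances: ΣG = 1/3.58 + 1/10.1 + 1/2.95 + 1/5.67 = 0.8937 (1/Ω).
By the current-divider rule, I = I_in · G_k/ΣG = 30.6 × 0.3126 = 9.564 mA.

I ≈ 9.56 mA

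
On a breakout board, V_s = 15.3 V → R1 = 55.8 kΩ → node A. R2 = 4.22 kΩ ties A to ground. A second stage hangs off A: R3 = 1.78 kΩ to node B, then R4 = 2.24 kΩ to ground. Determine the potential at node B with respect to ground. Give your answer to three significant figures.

Node A sees R2 in parallel with the series input of stage 2, R3 + R4 = 4.020 kΩ.
Effective lower resistance at A: R2 ‖ 4.020 = 2.059 kΩ.
V_A = 15.3 × 2.059/(55.8 + 2.059) = 0.5444 V.
Then the unloaded second divider: V_B = V_A × R4/(R3+R4) = 0.5444 × 0.5572 = 0.3034 V.

V_B ≈ 0.303 V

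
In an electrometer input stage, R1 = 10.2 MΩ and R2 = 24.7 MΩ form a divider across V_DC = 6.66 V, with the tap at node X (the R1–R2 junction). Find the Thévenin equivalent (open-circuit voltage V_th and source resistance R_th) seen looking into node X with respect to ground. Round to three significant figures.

V_th ≈ 4.71 V, R_th ≈ 7.22 MΩ

Open-circuit (no load on X): V_th = V_DC · R2/(R1 + R2) = 6.66 × 24.7/(10.20 + 24.7) = 4.714 V.
With V_DC suppressed (replaced by a short), R_th = R1 ‖ R2 = (10.20 × 24.7)/(10.20 + 24.7) = 7.219 MΩ.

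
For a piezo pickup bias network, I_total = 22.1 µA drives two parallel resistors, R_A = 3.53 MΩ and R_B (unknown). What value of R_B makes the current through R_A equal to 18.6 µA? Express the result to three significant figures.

Two-branch current divider: I_A = I_total · R_B/(R_A + R_B).
18.6/22.1 = R_B/(R_A + R_B) → R_B = R_A · (0.8416)/(1 − 0.8416) = 3.53 × 5.314 = 18.76 MΩ.

R_B ≈ 18.8 MΩ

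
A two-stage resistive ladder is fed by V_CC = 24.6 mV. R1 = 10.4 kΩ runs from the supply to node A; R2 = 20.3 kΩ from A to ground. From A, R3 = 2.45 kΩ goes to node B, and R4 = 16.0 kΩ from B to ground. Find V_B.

Node A sees R2 in parallel with the series input of stage 2, R3 + R4 = 18.45 kΩ.
Effective lower resistance at A: R2 ‖ 18.45 = 9.665 kΩ.
So V_A = 24.6 × 0.4817 = 11.85 mV.
V_B = V_A × 0.8672 = 10.28 mV.

V_B ≈ 10.3 mV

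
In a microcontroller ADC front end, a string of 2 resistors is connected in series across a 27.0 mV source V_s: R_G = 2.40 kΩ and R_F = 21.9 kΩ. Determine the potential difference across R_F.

ΣR = 2.40 + 21.9 = 24.30 kΩ.
By the voltage-divider rule, V = 27.0 × 21.90/24.30 = 24.33 mV.

V ≈ 24.3 mV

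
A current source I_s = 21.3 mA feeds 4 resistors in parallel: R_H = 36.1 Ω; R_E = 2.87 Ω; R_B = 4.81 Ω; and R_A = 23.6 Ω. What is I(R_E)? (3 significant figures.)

I ≈ 11.8 mA

Total conductance ΣG = 1/36.1 + 1/2.87 + 1/4.81 + 1/23.6 = 0.6264 (units of 1/Ω).
By the current-divider rule, I = I_s · G_k/ΣG = 21.3 × 0.5562 = 11.85 mA.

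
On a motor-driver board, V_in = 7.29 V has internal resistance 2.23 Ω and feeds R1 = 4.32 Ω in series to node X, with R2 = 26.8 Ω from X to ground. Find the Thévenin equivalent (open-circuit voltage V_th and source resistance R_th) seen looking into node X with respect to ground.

V_th ≈ 5.86 V, R_th ≈ 5.26 Ω

R1' = 2.23 + 4.32 = 6.550 Ω (source resistance + R1).
Open-circuit (no load on X): V_th = V_in · R2/(R1' + R2) = 7.29 × 26.8/(6.550 + 26.8) = 5.858 V.
Looking into X with the source shorted: R_th = R1'·R2/(R1'+R2) = 6.550 × 26.8/33.35 = 5.264 Ω.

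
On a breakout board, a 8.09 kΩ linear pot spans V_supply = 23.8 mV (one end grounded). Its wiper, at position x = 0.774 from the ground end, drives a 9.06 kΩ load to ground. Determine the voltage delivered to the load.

The pot divides into 1.828 kΩ above the wiper and 6.262 kΩ below.
Lower segment in parallel with the load: 6.262 ‖ 9.06 = 3.703 kΩ.
V_out = 23.8 × 3.703/(1.828 + 3.703) = 15.93 mV.
(Unloaded: V_out = x·V_supply = 18.4 mV.)

V_out ≈ 15.9 mV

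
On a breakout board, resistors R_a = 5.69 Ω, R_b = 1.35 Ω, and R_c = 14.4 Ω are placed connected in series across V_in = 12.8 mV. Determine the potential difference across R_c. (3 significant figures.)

ΣR = 5.69 + 1.35 + 14.4 = 21.44 Ω.
V = V_in · R/ΣR = 12.8 × 0.6716 = 8.597 mV.

V ≈ 8.60 mV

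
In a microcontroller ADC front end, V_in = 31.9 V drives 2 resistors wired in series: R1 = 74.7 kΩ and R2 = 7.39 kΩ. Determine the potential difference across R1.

Total series resistance ΣR = 74.7 + 7.39 = 82.09 kΩ.
By the voltage-divider rule, V = 31.9 × 74.70/82.09 = 29.03 V.

V ≈ 29.0 V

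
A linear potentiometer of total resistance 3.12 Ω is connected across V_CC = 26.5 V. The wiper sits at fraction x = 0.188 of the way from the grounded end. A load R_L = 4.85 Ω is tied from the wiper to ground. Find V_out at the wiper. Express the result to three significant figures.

Lower segment x·R_p = 0.5866 Ω; upper segment (1−x)·R_p = 2.533 Ω.
(x·R_p) ‖ R_L = 0.5233 Ω.
V_out = 26.5 × 0.5233/(2.533 + 0.5233) = 4.537 V.

V_out ≈ 4.54 V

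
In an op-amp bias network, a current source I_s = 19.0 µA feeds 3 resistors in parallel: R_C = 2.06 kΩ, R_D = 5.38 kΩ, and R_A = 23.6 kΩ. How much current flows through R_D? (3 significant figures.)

Conductances: ΣG = 1/2.06 + 1/5.38 + 1/23.6 = 0.7137 (1/kΩ).
Current divider: I(R_D) = I_s · G_k/ΣG = 19.0 × (0.1859/0.7137) = 19.0 × 0.2604 = 4.948 µA.

I ≈ 4.95 µA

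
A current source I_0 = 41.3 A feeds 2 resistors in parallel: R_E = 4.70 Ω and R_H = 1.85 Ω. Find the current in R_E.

I ≈ 11.7 A

Two-branch current divider: I_k = I_0 · R_other/(R_1 + R_2).
So I = 41.3 × 1.85/6.550 = 11.66 A.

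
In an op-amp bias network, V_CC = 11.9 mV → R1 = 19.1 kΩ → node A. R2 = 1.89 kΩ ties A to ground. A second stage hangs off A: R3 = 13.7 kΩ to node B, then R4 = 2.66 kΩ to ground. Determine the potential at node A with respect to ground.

V_A ≈ 0.970 mV

The second stage (R3 + R4 = 16.36 kΩ) loads node A in parallel with R2.
R2 ‖ (R3+R4) = 1.694 kΩ.
V_A = 11.9 × 1.694/(19.1 + 1.694) = 0.9696 mV.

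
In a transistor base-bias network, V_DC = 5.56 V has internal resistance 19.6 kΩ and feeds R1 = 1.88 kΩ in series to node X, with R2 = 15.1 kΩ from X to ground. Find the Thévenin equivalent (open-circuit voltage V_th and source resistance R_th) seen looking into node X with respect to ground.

R1' = 19.6 + 1.88 = 21.48 kΩ (source resistance + R1).
With X open, the divider is unloaded: V_th = 5.56 × 15.1/36.58 = 2.295 V.
With V_DC suppressed (replaced by a short), R_th = R1' ‖ R2 = (21.48 × 15.1)/(21.48 + 15.1) = 8.867 kΩ.

V_th ≈ 2.30 V, R_th ≈ 8.87 kΩ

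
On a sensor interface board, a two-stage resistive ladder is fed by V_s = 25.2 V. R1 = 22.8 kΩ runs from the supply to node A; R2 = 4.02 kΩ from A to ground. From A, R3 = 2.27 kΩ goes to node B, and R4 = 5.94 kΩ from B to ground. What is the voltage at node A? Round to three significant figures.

Looking into the second stage from A: R3 + R4 = 8.210 kΩ appears in parallel with R2.
R2 ‖ (R3+R4) = 2.699 kΩ.
First divider: V_A = V_s · 2.699/(22.8 + 2.699) = 2.667 V.

V_A ≈ 2.67 V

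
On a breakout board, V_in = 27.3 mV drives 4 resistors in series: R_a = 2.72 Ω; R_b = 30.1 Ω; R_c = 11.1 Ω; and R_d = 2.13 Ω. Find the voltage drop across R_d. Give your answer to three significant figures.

V ≈ 1.26 mV

ΣR = 2.72 + 30.1 + 11.1 + 2.13 = 46.05 Ω.
V = V_in · R/ΣR = 27.3 × 0.04625 = 1.263 mV.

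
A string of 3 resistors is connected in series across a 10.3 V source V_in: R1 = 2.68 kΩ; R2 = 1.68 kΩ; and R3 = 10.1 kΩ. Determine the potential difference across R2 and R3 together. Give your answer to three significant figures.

V ≈ 8.39 V

ΣR = 2.68 + 1.68 + 10.1 = 14.46 kΩ.
R_{R2..R3} = 1.68 + 10.1 = 11.78 kΩ.
Voltage divider: V = V_in · (11.78 / 14.46) = 10.3 × 0.8147 = 8.391 V.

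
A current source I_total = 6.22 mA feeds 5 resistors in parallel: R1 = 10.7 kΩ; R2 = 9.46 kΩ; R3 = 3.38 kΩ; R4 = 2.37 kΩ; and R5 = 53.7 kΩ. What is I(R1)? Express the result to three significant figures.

Total conductance ΣG = 1/10.7 + 1/9.46 + 1/3.38 + 1/2.37 + 1/53.7 = 0.9356 (units of 1/kΩ).
Current divider: I(R1) = I_total · G_k/ΣG = 6.22 × (0.09346/0.9356) = 6.22 × 0.09989 = 0.6213 mA.

I ≈ 0.621 mA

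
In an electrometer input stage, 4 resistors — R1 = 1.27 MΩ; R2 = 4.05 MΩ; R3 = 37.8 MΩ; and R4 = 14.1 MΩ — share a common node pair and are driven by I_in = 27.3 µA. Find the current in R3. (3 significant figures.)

I ≈ 0.638 µA

Conductances: ΣG = 1/1.27 + 1/4.05 + 1/37.8 + 1/14.1 = 1.132 (1/MΩ).
Current divider: I(R3) = I_in · G_k/ΣG = 27.3 × (0.02646/1.132) = 27.3 × 0.02338 = 0.6382 µA.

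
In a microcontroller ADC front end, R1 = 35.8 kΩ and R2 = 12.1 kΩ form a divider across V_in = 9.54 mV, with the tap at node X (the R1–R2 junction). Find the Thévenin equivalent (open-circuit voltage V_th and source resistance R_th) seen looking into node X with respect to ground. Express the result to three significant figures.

With X open, the divider is unloaded: V_th = 9.54 × 12.1/47.90 = 2.410 mV.
Looking into X with the source shorted: R_th = R1·R2/(R1+R2) = 35.80 × 12.1/47.90 = 9.043 kΩ.

V_th ≈ 2.41 mV, R_th ≈ 9.04 kΩ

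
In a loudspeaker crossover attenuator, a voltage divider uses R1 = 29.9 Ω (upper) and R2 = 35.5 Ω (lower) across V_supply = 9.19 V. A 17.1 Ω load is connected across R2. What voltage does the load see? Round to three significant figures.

The load sits in parallel with R2, giving an effective lower resistance R2' = R2·R_L/(R2+R_L) = 11.54 Ω.
Then V_out = V_supply · R2'/(R1 + R2') = 9.19 × 11.54/41.44 = 2.559 V.
(Unloaded it would be 4.99 V; the load pulls it down.)

V_out ≈ 2.56 V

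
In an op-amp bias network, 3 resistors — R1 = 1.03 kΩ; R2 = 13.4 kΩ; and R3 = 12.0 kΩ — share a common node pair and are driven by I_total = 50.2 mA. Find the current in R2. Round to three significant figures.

Conductances: ΣG = 1/1.03 + 1/13.4 + 1/12.0 = 1.129 (1/kΩ).
R2 takes the fraction G_k/ΣG = 0.07463/1.129 = 0.06611, so I = 50.2 × 0.06611 = 3.319 mA.

I ≈ 3.32 mA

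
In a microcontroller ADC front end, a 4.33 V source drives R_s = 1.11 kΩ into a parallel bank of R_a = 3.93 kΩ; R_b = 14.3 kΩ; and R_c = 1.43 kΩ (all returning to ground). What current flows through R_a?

Combine the parallel branches: R_p = (1/3.93 + 1/14.3 + 1/1.43)⁻¹ = 0.9769 kΩ.
Node voltage V_A = V_DC · R_p/(R_s + R_p) = 4.33 × 0.4681 = 2.027 V.
I(R_a) = V_A / R_a = 2.027/3.93 = 0.5157 mA.
(Check via current divider: I_total = 2.075 mA; share G_k/ΣG = 0.2486 → same result.)

I ≈ 0.516 mA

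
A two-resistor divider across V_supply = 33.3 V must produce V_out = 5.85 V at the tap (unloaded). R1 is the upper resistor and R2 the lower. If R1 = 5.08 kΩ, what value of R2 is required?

V_out/V_supply = R2/(R1+R2) = 0.1757.
So R2 = R1 · V_out/(V_supply − V_out) = 5.08 × 5.85/(33.3 − 5.85) = 5.08 × 0.2131 = 1.083 kΩ.

R2 ≈ 1.08 kΩ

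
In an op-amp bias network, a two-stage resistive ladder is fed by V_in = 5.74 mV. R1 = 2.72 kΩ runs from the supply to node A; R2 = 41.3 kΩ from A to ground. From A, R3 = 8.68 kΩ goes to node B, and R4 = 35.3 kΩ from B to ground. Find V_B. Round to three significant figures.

V_B ≈ 4.09 mV

Node A sees R2 in parallel with the series input of stage 2, R3 + R4 = 43.98 kΩ.
R2 ‖ (R3+R4) = 21.30 kΩ.
V_A = 5.74 × 21.30/(2.72 + 21.30) = 5.090 mV.
Then the unloaded second divider: V_B = V_A × R4/(R3+R4) = 5.090 × 0.8026 = 4.085 mV.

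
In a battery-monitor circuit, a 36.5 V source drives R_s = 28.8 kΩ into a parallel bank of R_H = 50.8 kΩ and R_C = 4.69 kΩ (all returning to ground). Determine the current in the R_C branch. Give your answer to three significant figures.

I ≈ 1.01 mA

Parallel bank: R_p = 1/(1/50.8 + 1/4.69) = 4.294 kΩ.
V_A = 36.5 × 4.294/33.09 = 4.736 V.
Branch current I = V_A/R_C = 4.736/4.69 = 1.010 mA.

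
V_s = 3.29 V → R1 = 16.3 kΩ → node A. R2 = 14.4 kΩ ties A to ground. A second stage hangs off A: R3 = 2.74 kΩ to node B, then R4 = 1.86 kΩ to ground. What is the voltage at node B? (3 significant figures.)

V_B ≈ 0.234 V

The second stage (R3 + R4 = 4.600 kΩ) loads node A in parallel with R2.
R2 ‖ (R3+R4) = 3.486 kΩ.
First divider: V_A = V_s · 3.486/(16.3 + 3.486) = 0.5797 V.
Stage 2 is unloaded, so V_B = V_A · R4/(R3+R4) = 0.5797 × 1.86/4.600 = 0.2344 V.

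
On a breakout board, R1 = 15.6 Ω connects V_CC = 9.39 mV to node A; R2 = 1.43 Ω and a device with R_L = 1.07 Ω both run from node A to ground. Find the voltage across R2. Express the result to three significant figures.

First combine the lower leg with the load: R2 ‖ R_L = 0.6120 Ω.
Then V_out = V_CC · R2'/(R1 + R2') = 9.39 × 0.6120/16.21 = 0.3545 mV.

V_out ≈ 0.354 mV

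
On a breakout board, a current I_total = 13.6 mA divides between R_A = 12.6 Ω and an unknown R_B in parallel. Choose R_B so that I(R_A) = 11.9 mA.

R_B ≈ 88.2 Ω

Two-branch current divider: I_A = I_total · R_B/(R_A + R_B).
11.9/13.6 = R_B/(R_A + R_B) → R_B = R_A · (0.8750)/(1 − 0.8750) = 12.6 × 7.000 = 88.20 Ω.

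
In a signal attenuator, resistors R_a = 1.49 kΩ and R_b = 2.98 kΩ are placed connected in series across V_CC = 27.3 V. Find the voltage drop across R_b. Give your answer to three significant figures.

V ≈ 18.2 V

Series total: ΣR = 1.49 + 2.98 = 4.470 kΩ.
V = V_CC · R/ΣR = 27.3 × 0.6667 = 18.20 V.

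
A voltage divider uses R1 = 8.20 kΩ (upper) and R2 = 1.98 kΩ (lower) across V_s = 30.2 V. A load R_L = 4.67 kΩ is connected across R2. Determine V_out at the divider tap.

V_out ≈ 4.38 V

First combine the lower leg with the load: R2 ‖ R_L = 1.390 kΩ.
Voltage divider with the loaded lower leg: V_out = 30.2 × 1.390/(8.20 + 1.390) = 30.2 × 0.1450 = 4.379 V.
(Unloaded it would be 5.87 V; the load pulls it down.)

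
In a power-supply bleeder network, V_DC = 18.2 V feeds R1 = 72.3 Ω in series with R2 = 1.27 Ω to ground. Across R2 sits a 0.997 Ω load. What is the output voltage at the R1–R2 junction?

V_out ≈ 0.140 V

The load sits in parallel with R2, giving an effective lower resistance R2' = R2·R_L/(R2+R_L) = 0.5585 Ω.
Then V_out = V_DC · R2'/(R1 + R2') = 18.2 × 0.5585/72.86 = 0.1395 V.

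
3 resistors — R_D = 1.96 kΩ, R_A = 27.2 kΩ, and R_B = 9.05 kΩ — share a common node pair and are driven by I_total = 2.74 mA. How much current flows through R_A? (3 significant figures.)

I ≈ 0.153 mA

Conductances: ΣG = 1/1.96 + 1/27.2 + 1/9.05 = 0.6575 (1/kΩ).
By the current-divider rule, I = I_total · G_k/ΣG = 2.74 × 0.05592 = 0.1532 mA.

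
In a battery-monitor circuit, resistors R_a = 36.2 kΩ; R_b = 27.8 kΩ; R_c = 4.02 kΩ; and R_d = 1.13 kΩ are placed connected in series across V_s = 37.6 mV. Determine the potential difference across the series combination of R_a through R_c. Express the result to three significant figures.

V ≈ 37.0 mV

Total series resistance ΣR = 36.2 + 27.8 + 4.02 + 1.13 = 69.15 kΩ.
R_{R_a..R_c} = 36.2 + 27.8 + 4.02 = 68.02 kΩ.
By the voltage-divider rule, V = 37.6 × 68.02/69.15 = 36.99 mV.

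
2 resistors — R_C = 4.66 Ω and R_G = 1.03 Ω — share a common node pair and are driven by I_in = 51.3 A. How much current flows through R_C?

I ≈ 9.29 A

For two parallel branches, I_k = I_in · (other R)/(sum of R).
I(R_C) = 51.3 × 1.03/(4.66 + 1.03) = 51.3 × 0.1810 = 9.286 A.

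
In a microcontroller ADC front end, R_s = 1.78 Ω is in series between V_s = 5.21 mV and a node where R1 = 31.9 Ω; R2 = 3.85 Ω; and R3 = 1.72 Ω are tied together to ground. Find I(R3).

I ≈ 1.19 mA

Parallel bank: R_p = 1/(1/31.9 + 1/3.85 + 1/1.72) = 1.146 Ω.
V_A = 5.21 × 1.146/2.926 = 2.041 mV.
I(R3) = V_A / R3 = 2.041/1.72 = 1.186 mA.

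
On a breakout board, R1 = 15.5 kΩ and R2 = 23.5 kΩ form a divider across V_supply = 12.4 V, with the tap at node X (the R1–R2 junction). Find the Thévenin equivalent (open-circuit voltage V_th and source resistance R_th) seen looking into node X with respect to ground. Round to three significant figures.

V_th ≈ 7.47 V, R_th ≈ 9.34 kΩ

Open-circuit (no load on X): V_th = V_supply · R2/(R1 + R2) = 12.4 × 23.5/(15.50 + 23.5) = 7.472 V.
Looking into X with the source shorted: R_th = R1·R2/(R1+R2) = 15.50 × 23.5/39.00 = 9.340 kΩ.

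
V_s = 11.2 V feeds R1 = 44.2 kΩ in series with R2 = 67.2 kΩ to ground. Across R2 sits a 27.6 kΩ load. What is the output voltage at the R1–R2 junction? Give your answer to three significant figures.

V_out ≈ 3.44 V

R2 ‖ R_L = (67.2 × 27.6)/(67.2 + 27.6) = 19.56 kΩ.
Now apply the divider: V_out = 11.2 × 0.3068 = 3.436 V.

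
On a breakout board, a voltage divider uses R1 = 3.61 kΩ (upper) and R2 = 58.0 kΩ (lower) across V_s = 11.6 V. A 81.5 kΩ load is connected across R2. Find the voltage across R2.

V_out ≈ 10.5 V

First combine the lower leg with the load: R2 ‖ R_L = 33.89 kΩ.
Then V_out = V_s · R2'/(R1 + R2') = 11.6 × 33.89/37.50 = 10.48 V.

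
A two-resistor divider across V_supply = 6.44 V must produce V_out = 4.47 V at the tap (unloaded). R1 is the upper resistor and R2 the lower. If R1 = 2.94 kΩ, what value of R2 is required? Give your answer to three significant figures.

R2 ≈ 6.67 kΩ

Required fraction k = V_out/V_supply = 0.6941.
Rearranging, R2 = R1·k/(1−k) = 2.94 × 2.269 = 6.671 kΩ.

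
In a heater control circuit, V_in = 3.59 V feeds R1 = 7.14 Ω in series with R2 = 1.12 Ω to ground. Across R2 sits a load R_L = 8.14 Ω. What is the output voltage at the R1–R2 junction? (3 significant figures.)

First combine the lower leg with the load: R2 ‖ R_L = 0.9845 Ω.
Now apply the divider: V_out = 3.59 × 0.1212 = 0.4350 V.
(Unloaded it would be 0.487 V; the load pulls it down.)

V_out ≈ 0.435 V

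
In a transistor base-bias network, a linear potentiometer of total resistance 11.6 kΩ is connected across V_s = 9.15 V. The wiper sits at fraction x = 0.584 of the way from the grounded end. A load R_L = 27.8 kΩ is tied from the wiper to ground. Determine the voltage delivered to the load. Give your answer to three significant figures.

V_out ≈ 4.85 V

Lower segment x·R_p = 6.774 kΩ; upper segment (1−x)·R_p = 4.826 kΩ.
Lower segment in parallel with the load: 6.774 ‖ 27.8 = 5.447 kΩ.
V_out = 9.15 × 5.447/(4.826 + 5.447) = 4.852 V.
(Unloaded: V_out = x·V_s = 5.34 V.)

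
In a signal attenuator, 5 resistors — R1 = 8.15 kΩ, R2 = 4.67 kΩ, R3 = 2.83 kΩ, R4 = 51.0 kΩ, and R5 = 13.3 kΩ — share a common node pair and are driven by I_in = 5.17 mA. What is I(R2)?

I ≈ 1.41 mA

Conductances: ΣG = 1/8.15 + 1/4.67 + 1/2.83 + 1/51.0 + 1/13.3 = 0.7850 (1/kΩ).
R2 takes the fraction G_k/ΣG = 0.2141/0.7850 = 0.2728, so I = 5.17 × 0.2728 = 1.410 mA.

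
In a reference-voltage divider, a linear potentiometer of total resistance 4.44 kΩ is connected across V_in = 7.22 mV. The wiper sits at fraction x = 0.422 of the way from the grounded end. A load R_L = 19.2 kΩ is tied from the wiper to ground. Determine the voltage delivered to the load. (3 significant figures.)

V_out ≈ 2.88 mV

Split the track: R_lower = x·R_p = 1.874 kΩ, R_upper = (1−x)·R_p = 2.566 kΩ.
(x·R_p) ‖ R_L = 1.707 kΩ.
Then V_out = V_in · 1.707/(2.566 + 1.707) = 2.884 mV.
(Unloaded: V_out = x·V_in = 3.05 mV.)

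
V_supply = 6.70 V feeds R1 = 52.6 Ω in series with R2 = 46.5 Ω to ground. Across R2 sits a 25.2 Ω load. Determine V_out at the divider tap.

V_out ≈ 1.59 V

R2 ‖ R_L = (46.5 × 25.2)/(46.5 + 25.2) = 16.34 Ω.
Then V_out = V_supply · R2'/(R1 + R2') = 6.70 × 16.34/68.94 = 1.588 V.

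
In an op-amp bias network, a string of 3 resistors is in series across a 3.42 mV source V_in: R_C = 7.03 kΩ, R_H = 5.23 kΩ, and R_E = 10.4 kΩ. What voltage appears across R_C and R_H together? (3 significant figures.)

V ≈ 1.85 mV

ΣR = 7.03 + 5.23 + 10.4 = 22.66 kΩ.
R_{R_C..R_H} = 7.03 + 5.23 = 12.26 kΩ.
By the voltage-divider rule, V = 3.42 × 12.26/22.66 = 1.850 mV.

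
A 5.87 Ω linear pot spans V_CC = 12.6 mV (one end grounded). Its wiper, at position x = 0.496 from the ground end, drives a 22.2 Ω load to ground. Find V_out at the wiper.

V_out ≈ 5.86 mV

Lower segment x·R_p = 2.912 Ω; upper segment (1−x)·R_p = 2.958 Ω.
(x·R_p) ‖ R_L = 2.574 Ω.
Then V_out = V_CC · 2.574/(2.958 + 2.574) = 5.862 mV.
(Unloaded: V_out = x·V_CC = 6.25 mV.)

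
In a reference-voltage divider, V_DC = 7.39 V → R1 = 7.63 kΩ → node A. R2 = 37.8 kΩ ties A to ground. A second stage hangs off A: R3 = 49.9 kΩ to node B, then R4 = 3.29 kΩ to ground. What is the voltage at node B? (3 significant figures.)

The second stage (R3 + R4 = 53.19 kΩ) loads node A in parallel with R2.
R2 ‖ (R3+R4) = 22.10 kΩ.
V_A = 7.39 × 22.10/(7.63 + 22.10) = 5.493 V.
Then the unloaded second divider: V_B = V_A × R4/(R3+R4) = 5.493 × 0.06185 = 0.3398 V.

V_B ≈ 0.340 V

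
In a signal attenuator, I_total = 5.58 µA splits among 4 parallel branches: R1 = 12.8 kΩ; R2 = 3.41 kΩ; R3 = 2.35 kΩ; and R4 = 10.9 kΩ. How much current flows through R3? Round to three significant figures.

Total conductance ΣG = 1/12.8 + 1/3.41 + 1/2.35 + 1/10.9 = 0.8887 (units of 1/kΩ).
By the current-divider rule, I = I_total · G_k/ΣG = 5.58 × 0.4788 = 2.672 µA.

I ≈ 2.67 µA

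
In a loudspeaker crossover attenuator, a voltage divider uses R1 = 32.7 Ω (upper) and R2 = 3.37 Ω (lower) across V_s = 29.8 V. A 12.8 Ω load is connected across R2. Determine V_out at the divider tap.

V_out ≈ 2.25 V

The load sits in parallel with R2, giving an effective lower resistance R2' = R2·R_L/(R2+R_L) = 2.668 Ω.
Then V_out = V_s · R2'/(R1 + R2') = 29.8 × 2.668/35.37 = 2.248 V.
(Unloaded it would be 2.78 V; the load pulls it down.)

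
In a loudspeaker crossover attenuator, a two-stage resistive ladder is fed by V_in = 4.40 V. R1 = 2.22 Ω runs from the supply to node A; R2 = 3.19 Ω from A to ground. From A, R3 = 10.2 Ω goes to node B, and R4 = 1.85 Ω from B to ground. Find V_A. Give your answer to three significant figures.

Node A sees R2 in parallel with the series input of stage 2, R3 + R4 = 12.05 Ω.
R2 ‖ (R3+R4) = 2.522 Ω.
So V_A = 4.40 × 0.5319 = 2.340 V.

V_A ≈ 2.34 V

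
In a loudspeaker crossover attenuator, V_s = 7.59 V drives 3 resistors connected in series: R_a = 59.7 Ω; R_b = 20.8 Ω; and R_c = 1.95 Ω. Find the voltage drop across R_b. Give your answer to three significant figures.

Series total: ΣR = 59.7 + 20.8 + 1.95 = 82.45 Ω.
By the voltage-divider rule, V = 7.59 × 20.80/82.45 = 1.915 V.

V ≈ 1.91 V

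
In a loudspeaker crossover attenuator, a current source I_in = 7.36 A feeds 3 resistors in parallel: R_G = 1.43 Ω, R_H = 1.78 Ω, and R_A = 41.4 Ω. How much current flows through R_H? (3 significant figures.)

I ≈ 3.22 A

Total conductance ΣG = 1/1.43 + 1/1.78 + 1/41.4 = 1.285 (units of 1/Ω).
Current divider: I(R_H) = I_in · G_k/ΣG = 7.36 × (0.5618/1.285) = 7.36 × 0.4371 = 3.217 A.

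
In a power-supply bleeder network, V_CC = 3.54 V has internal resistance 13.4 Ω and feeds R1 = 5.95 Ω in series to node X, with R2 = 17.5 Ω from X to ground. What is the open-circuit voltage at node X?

R1' = 13.4 + 5.95 = 19.35 Ω (source resistance + R1).
Open-circuit (no load on X): V_th = V_CC · R2/(R1' + R2) = 3.54 × 17.5/(19.35 + 17.5) = 1.681 V.

V_th ≈ 1.68 V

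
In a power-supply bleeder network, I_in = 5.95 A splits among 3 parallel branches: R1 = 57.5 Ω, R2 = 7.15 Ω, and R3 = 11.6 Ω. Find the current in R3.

I ≈ 2.11 A

ΣG = 1/57.5 + 1/7.15 + 1/11.6 = 0.2435.
R3 takes the fraction G_k/ΣG = 0.08621/0.2435 = 0.3541, so I = 5.95 × 0.3541 = 2.107 A.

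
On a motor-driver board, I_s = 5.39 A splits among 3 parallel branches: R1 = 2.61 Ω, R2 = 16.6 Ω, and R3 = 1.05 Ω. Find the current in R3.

I ≈ 3.68 A

Conductances: ΣG = 1/2.61 + 1/16.6 + 1/1.05 = 1.396 (1/Ω).
R3 takes the fraction G_k/ΣG = 0.9524/1.396 = 0.6823, so I = 5.39 × 0.6823 = 3.678 A.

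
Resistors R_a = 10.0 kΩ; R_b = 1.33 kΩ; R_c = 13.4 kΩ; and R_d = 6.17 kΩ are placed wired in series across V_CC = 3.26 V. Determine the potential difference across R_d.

ΣR = 10.0 + 1.33 + 13.4 + 6.17 = 30.90 kΩ.
V = V_CC · R/ΣR = 3.26 × 0.1997 = 0.6509 V.

V ≈ 0.651 V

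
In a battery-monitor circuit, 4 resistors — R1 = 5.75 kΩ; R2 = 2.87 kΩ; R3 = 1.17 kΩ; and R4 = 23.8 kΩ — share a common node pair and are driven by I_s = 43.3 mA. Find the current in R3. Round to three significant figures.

I ≈ 26.1 mA

Total conductance ΣG = 1/5.75 + 1/2.87 + 1/1.17 + 1/23.8 = 1.419 (units of 1/kΩ).
By the current-divider rule, I = I_s · G_k/ΣG = 43.3 × 0.6023 = 26.08 mA.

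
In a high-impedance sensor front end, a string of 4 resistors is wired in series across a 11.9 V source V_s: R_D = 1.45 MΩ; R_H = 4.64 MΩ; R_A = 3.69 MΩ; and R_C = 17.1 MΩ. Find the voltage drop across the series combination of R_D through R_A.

ΣR = 1.45 + 4.64 + 3.69 + 17.1 = 26.88 MΩ.
R_{R_D..R_A} = 1.45 + 4.64 + 3.69 = 9.780 MΩ.
V = V_s · R/ΣR = 11.9 × 0.3638 = 4.330 V.

V ≈ 4.33 V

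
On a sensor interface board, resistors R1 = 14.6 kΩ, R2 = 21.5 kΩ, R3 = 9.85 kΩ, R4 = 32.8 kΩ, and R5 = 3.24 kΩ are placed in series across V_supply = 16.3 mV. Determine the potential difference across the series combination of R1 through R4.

Series total: ΣR = 14.6 + 21.5 + 9.85 + 32.8 + 3.24 = 81.99 kΩ.
R_{R1..R4} = 14.6 + 21.5 + 9.85 + 32.8 = 78.75 kΩ.
By the voltage-divider rule, V = 16.3 × 78.75/81.99 = 15.66 mV.

V ≈ 15.7 mV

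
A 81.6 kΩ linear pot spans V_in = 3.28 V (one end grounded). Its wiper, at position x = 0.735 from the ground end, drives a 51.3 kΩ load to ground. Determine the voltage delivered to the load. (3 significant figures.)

Lower segment x·R_p = 59.98 kΩ; upper segment (1−x)·R_p = 21.62 kΩ.
R_L loads the lower segment: effective lower R = 27.65 kΩ.
Then V_out = V_in · 27.65/(21.62 + 27.65) = 1.841 V.

V_out ≈ 1.84 V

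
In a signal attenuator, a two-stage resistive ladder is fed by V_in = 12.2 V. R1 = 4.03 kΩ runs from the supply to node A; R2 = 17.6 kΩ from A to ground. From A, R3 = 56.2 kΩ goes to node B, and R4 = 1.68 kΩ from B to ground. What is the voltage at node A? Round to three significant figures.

V_A ≈ 9.39 V

Looking into the second stage from A: R3 + R4 = 57.88 kΩ appears in parallel with R2.
R2 ‖ (R3+R4) = 13.50 kΩ.
So V_A = 12.2 × 0.7701 = 9.395 V.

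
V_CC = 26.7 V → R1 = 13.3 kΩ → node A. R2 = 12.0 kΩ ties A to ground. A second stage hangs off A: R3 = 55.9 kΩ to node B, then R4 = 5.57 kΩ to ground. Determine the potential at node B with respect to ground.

The second stage (R3 + R4 = 61.47 kΩ) loads node A in parallel with R2.
R2 ‖ (R3+R4) = 10.04 kΩ.
V_A = 26.7 × 10.04/(13.3 + 10.04) = 11.49 V.
Then the unloaded second divider: V_B = V_A × R4/(R3+R4) = 11.49 × 0.09061 = 1.041 V.

V_B ≈ 1.04 V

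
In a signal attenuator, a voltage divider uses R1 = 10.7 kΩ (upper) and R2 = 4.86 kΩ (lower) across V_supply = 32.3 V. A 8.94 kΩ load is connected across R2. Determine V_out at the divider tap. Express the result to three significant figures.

V_out ≈ 7.34 V

The load sits in parallel with R2, giving an effective lower resistance R2' = R2·R_L/(R2+R_L) = 3.148 kΩ.
Voltage divider with the loaded lower leg: V_out = 32.3 × 3.148/(10.7 + 3.148) = 32.3 × 0.2273 = 7.343 V.
(Unloaded it would be 10.1 V; the load pulls it down.)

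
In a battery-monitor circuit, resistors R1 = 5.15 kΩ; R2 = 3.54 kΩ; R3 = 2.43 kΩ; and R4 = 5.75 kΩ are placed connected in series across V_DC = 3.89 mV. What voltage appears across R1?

V ≈ 1.19 mV

ΣR = 5.15 + 3.54 + 2.43 + 5.75 = 16.87 kΩ.
By the voltage-divider rule, V = 3.89 × 5.150/16.87 = 1.188 mV.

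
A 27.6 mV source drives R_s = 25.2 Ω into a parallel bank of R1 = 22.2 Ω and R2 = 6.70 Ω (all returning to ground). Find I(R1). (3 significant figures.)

Equivalent of the parallel group: R_p = 5.147 Ω.
V_A = 27.6 × 5.147/30.35 = 4.681 mV.
I(R1) = V_A / R1 = 4.681/22.2 = 0.2109 mA.

I ≈ 0.211 mA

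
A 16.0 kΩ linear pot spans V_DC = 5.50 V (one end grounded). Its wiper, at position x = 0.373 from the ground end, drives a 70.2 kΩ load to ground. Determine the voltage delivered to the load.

V_out ≈ 1.95 V

Split the track: R_lower = x·R_p = 5.968 kΩ, R_upper = (1−x)·R_p = 10.03 kΩ.
(x·R_p) ‖ R_L = 5.500 kΩ.
Loaded-divider output: V_out = 5.50 × 0.3541 = 1.948 V.
(Unloaded: V_out = x·V_DC = 2.05 V.)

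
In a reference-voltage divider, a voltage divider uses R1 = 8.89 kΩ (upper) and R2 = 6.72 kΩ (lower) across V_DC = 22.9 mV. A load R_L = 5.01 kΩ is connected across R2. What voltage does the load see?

V_out ≈ 5.59 mV

R2 ‖ R_L = (6.72 × 5.01)/(6.72 + 5.01) = 2.870 kΩ.
Then V_out = V_DC · R2'/(R1 + R2') = 22.9 × 2.870/11.76 = 5.589 mV.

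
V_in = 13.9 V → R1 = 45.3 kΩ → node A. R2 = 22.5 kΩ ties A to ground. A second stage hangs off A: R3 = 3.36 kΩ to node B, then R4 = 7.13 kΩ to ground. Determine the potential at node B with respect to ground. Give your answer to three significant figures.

V_B ≈ 1.29 V

The second stage (R3 + R4 = 10.49 kΩ) loads node A in parallel with R2.
R2 ‖ (R3+R4) = 7.154 kΩ.
So V_A = 13.9 × 0.1364 = 1.896 V.
V_B = V_A × 0.6797 = 1.289 V.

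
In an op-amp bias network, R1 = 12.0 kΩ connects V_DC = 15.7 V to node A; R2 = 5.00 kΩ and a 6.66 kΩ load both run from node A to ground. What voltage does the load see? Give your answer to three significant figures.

V_out ≈ 3.02 V

First combine the lower leg with the load: R2 ‖ R_L = 2.856 kΩ.
Now apply the divider: V_out = 15.7 × 0.1922 = 3.018 V.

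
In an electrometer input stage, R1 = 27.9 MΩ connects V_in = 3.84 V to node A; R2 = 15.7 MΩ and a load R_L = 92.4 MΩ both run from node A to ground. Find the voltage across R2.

R2 ‖ R_L = (15.7 × 92.4)/(15.7 + 92.4) = 13.42 MΩ.
Then V_out = V_in · R2'/(R1 + R2') = 3.84 × 13.42/41.32 = 1.247 V.

V_out ≈ 1.25 V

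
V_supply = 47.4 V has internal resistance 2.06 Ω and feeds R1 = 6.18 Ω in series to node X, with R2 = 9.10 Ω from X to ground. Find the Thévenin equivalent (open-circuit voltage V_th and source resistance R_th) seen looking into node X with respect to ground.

V_th ≈ 24.9 V, R_th ≈ 4.32 Ω

R1' = 2.06 + 6.18 = 8.240 Ω (source resistance + R1).
Open-circuit (no load on X): V_th = V_supply · R2/(R1' + R2) = 47.4 × 9.10/(8.240 + 9.10) = 24.88 V.
Looking into X with the source shorted: R_th = R1'·R2/(R1'+R2) = 8.240 × 9.10/17.34 = 4.324 Ω.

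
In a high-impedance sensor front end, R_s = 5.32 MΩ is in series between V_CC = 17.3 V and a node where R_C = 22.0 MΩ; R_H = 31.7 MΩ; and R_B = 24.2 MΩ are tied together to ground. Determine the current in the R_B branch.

I ≈ 0.439 µA

Parallel bank: R_p = 1/(1/22.0 + 1/31.7 + 1/24.2) = 8.451 MΩ.
V_A by voltage divider: V_A = 17.3 × 8.451/(5.32 + 8.451) = 10.62 V.
Branch current I = V_A/R_B = 10.62/24.2 = 0.4387 µA.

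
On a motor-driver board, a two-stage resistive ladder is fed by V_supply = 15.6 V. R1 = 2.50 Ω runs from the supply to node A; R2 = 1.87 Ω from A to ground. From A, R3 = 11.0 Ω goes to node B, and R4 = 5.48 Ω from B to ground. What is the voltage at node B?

V_B ≈ 2.08 V

The second stage (R3 + R4 = 16.48 Ω) loads node A in parallel with R2.
R2 ‖ (R3+R4) = 1.679 Ω.
First divider: V_A = V_supply · 1.679/(2.50 + 1.679) = 6.269 V.
V_B = V_A × 0.3325 = 2.084 V.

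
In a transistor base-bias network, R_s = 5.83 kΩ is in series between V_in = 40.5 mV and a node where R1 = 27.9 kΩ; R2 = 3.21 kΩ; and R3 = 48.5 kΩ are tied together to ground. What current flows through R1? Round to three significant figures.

I ≈ 0.462 µA

Equivalent of the parallel group: R_p = 2.717 kΩ.
V_A = 40.5 × 2.717/8.547 = 12.88 mV.
Branch current I = V_A/R1 = 12.88/27.9 = 0.4615 µA.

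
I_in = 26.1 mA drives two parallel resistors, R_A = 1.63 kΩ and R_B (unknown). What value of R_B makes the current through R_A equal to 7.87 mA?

R_B ≈ 0.704 kΩ

Two-branch current divider: I_A = I_in · R_B/(R_A + R_B).
With f = 0.3015, R_B = R_A · f/(1−f) = 1.63 × 0.4317 = 0.7037 kΩ.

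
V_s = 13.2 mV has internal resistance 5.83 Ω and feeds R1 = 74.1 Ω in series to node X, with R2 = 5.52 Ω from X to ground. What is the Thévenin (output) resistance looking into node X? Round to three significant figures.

R1' = 5.83 + 74.1 = 79.93 Ω (source resistance + R1).
Zeroing V_s shorts the top of R1' to ground, so R_th = R1' ‖ R2 = 5.163 Ω.

R_th ≈ 5.16 Ω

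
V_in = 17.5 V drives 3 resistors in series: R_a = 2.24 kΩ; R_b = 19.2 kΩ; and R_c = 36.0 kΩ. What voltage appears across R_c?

ΣR = 2.24 + 19.2 + 36.0 = 57.44 kΩ.
V = V_in · R/ΣR = 17.5 × 0.6267 = 10.97 V.

V ≈ 11.0 V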